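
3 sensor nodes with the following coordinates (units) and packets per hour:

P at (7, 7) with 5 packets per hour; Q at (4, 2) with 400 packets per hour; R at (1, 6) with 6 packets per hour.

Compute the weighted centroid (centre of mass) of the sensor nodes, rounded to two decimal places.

The minimiser of Σwᵢ‖p−pᵢ‖² is the weighted centroid p* = (Σwᵢpᵢ)/(Σwᵢ).
Σwᵢ = 411.
Σwᵢxᵢ = 5·7 + 400·4 + 6·1 = 1641.
Σwᵢyᵢ = 5·7 + 400·2 + 6·6 = 871.
x* = 1641/411 = 3.99, y* = 871/411 = 2.12.

(3.99, 2.12)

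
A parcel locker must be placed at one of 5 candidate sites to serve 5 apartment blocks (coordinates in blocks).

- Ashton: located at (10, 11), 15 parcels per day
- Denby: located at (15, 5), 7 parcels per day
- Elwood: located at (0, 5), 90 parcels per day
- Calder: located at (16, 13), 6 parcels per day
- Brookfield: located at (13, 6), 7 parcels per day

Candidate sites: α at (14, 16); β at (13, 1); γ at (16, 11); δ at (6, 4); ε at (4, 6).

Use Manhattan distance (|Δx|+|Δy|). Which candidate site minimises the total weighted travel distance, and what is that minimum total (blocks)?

ε, total 876 blocks

Total weighted distance at each candidate:
  α (14, 16): total = 2576
  β (13, 1): total = 1892
  γ (16, 11): total = 2187
  δ (6, 4): total = 1042
  ε (4, 6): total = 876
Minimum is at ε with total 876 blocks.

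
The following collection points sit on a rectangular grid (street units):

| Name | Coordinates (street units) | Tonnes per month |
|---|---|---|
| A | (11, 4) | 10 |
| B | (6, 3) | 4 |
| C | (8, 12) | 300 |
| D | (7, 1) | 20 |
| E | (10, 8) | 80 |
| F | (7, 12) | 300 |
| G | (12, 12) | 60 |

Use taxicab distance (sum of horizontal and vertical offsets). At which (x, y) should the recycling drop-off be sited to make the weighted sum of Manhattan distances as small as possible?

Manhattan distance separates: Σwᵢ(|x−xᵢ|+|y−yᵢ|) = Σwᵢ|x−xᵢ| + Σwᵢ|y−yᵢ|, so x and y are optimised independently as 1-D weighted medians.
Total weight W = 774; half = 387.
x-coordinate, sorted with cumulative weight:
  x=6 (B, w=4) cum 4
  x=7 (D, w=20) cum 24
  x=7 (F, w=300) cum 324
  x=8 (C, w=300) cum 624  ← median
  x=10 (E, w=80) cum 704
  x=11 (A, w=10) cum 714
  x=12 (G, w=60) cum 774
⇒ x* = 8
y-coordinate, sorted with cumulative weight:
  y=1 (D, w=20) cum 20
  y=3 (B, w=4) cum 24
  y=4 (A, w=10) cum 34
  y=8 (E, w=80) cum 114
  y=12 (C, w=300) cum 414  ← median
  y=12 (F, w=300) cum 714
  y=12 (G, w=60) cum 774
⇒ y* = 12

(8, 12)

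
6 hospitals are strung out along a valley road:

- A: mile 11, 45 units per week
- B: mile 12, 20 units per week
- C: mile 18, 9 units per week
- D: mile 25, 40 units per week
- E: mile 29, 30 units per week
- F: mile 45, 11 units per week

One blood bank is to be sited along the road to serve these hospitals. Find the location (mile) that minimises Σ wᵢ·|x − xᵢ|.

For a sum of weighted absolute distances on a line, the optimum is the weighted median (not the mean). Total weight W = 155; half-weight = 77.5.
Sort by position and accumulate weight:
  mile 11 (A, w=45) → cum 45
  mile 12 (B, w=20) → cum 65
  mile 18 (C, w=9) → cum 74
  mile 25 (D, w=40) → cum 114  ≥ 77.5 → median here
  mile 29 (E, w=30) → cum 144
  mile 45 (F, w=11) → cum 155
Optimal location: mile 25.

x = 25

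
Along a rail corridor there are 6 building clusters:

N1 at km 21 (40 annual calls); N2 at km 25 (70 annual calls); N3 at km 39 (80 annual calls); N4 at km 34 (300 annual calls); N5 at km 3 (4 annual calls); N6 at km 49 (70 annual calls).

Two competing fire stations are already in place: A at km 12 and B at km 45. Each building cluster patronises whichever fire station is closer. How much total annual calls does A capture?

The indifferent point is the midpoint (12+45)/2 = 28.5; building clusters left of it (closer to A at 12) go to A, those right go to B.
  N5 at 3 (w=4) → A
  N1 at 21 (w=40) → A
  N2 at 25 (w=70) → A
  N4 at 34 (w=300) → B
  N3 at 39 (w=80) → B
  N6 at 49 (w=70) → B
A captures 114; B captures 450.

114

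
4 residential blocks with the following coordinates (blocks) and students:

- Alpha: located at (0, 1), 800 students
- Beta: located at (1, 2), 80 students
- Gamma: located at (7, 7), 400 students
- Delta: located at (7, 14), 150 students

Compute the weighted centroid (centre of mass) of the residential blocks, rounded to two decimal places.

(2.75, 4.10)

The minimiser of Σwᵢ‖p−pᵢ‖² is the weighted centroid p* = (Σwᵢpᵢ)/(Σwᵢ).
Σwᵢ = 1430.
Σwᵢxᵢ = 800·0 + 80·1 + 400·7 + 150·7 = 3930.
Σwᵢyᵢ = 800·1 + 80·2 + 400·7 + 150·14 = 5860.
x* = 3930/1430 = 2.75, y* = 5860/1430 = 4.10.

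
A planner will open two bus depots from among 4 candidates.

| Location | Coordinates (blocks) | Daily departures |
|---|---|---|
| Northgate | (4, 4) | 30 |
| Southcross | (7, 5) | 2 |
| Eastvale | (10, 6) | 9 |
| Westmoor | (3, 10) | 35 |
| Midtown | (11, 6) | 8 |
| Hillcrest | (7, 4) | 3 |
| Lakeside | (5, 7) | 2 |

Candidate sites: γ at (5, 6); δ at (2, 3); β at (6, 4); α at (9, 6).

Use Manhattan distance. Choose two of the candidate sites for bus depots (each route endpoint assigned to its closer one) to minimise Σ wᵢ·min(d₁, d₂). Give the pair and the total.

Evaluate every pair (each demand assigned to the nearer of the two):
  {γ, α}: total = 345
  {γ, β}: total = 372
  {γ, δ}: total = 413
  {β, α}: total = 415
  {δ, α}: total = 423
  {δ, β}: total = 465
Best pair: {γ, α} with total 345.

{γ, α}, total 345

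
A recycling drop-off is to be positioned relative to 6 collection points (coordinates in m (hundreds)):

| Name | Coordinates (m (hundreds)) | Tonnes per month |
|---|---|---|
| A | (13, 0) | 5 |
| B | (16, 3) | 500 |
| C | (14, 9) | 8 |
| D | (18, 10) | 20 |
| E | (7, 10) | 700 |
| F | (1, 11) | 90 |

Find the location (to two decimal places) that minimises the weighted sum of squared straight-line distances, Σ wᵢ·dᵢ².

(10.22, 7.38)

The minimiser of Σwᵢ‖p−pᵢ‖² is the weighted centroid p* = (Σwᵢpᵢ)/(Σwᵢ).
Σwᵢ = 1323.
Σwᵢxᵢ = 5·13 + 500·16 + 8·14 + 20·18 + 700·7 + 90·1 = 13527.
Σwᵢyᵢ = 5·0 + 500·3 + 8·9 + 20·10 + 700·10 + 90·11 = 9762.
x* = 13527/1323 = 10.22, y* = 9762/1323 = 7.38.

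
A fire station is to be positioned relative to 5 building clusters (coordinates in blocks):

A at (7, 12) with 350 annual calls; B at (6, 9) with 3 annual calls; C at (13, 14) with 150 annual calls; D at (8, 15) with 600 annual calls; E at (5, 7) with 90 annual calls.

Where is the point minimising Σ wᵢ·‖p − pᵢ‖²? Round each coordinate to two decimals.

(8.10, 13.38)

The minimiser of Σwᵢ‖p−pᵢ‖² is the weighted centroid p* = (Σwᵢpᵢ)/(Σwᵢ).
Σwᵢ = 1193.
Σwᵢxᵢ = 350·7 + 3·6 + 150·13 + 600·8 + 90·5 = 9668.
Σwᵢyᵢ = 350·12 + 3·9 + 150·14 + 600·15 + 90·7 = 15957.
x* = 9668/1193 = 8.10, y* = 15957/1193 = 13.38.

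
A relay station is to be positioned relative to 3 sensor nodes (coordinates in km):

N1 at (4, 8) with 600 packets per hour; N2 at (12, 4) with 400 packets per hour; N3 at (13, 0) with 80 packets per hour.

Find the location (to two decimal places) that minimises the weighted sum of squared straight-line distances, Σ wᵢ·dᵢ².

(7.63, 5.93)

The minimiser of Σwᵢ‖p−pᵢ‖² is the weighted centroid p* = (Σwᵢpᵢ)/(Σwᵢ).
Σwᵢ = 1080.
Σwᵢxᵢ = 600·4 + 400·12 + 80·13 = 8240.
Σwᵢyᵢ = 600·8 + 400·4 + 80·0 = 6400.
x* = 8240/1080 = 7.63, y* = 6400/1080 = 5.93.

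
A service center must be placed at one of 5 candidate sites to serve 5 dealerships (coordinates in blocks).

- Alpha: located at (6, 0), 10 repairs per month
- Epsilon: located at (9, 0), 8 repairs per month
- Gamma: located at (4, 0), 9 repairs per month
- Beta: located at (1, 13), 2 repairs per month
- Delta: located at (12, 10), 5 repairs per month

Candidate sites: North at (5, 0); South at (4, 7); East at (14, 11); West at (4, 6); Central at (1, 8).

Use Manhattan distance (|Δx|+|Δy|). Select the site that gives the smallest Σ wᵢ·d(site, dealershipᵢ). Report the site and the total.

Total weighted distance at each candidate:
  North (5, 0): total = 170
  South (4, 7): total = 322
  East (14, 11): total = 552
  West (4, 6): total = 302
  Central (1, 8): total = 432
Minimum is at North with total 170 blocks.

North, total 170 blocks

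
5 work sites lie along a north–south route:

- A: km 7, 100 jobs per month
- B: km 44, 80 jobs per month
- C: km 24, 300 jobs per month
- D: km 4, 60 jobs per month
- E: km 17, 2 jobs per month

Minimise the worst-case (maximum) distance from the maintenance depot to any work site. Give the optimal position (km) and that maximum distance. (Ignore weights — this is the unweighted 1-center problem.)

The 1-center on a line is the midpoint of the two extreme points: leftmost at 4, rightmost at 44.
Optimal location = (4 + 44)/2 = 24; maximum distance = (44 − 4)/2 = 20.

location 24, max distance 20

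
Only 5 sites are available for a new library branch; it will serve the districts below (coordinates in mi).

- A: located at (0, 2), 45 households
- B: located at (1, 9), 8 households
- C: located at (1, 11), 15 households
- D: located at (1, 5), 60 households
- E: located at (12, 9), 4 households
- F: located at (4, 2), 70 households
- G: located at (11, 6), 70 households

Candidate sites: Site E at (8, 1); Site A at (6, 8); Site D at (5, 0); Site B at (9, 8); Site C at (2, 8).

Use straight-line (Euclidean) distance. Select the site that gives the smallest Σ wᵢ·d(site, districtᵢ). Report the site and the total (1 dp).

Site C, total 1661.4 mi

Total weighted distance at each candidate:
  Site E (8, 1): total = 1847.2
  Site A (6, 8): total = 1704.0
  Site D (5, 0): total = 1677.0
  Site B (9, 8): total = 1949.4
  Site C (2, 8): total = 1661.4
Minimum is at Site C with total 1661.4 mi.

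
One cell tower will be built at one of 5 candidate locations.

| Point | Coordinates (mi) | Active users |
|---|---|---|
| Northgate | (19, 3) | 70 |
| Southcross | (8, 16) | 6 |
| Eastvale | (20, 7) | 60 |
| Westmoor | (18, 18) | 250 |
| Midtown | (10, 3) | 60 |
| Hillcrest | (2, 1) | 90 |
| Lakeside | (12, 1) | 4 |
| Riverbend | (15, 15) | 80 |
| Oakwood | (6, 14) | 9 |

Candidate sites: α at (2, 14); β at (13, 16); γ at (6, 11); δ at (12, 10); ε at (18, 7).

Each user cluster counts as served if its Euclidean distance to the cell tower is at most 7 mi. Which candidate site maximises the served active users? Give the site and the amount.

Coverage radius r = 7 mi; a point is covered iff (Δx)²+(Δy)² ≤ 7² = 49.
  α (2, 14): covers {Southcross, Oakwood} → 15
  β (13, 16): covers {Southcross, Westmoor, Riverbend} → 336
  γ (6, 11): covers {Southcross, Oakwood} → 15
  δ (12, 10): covers {Riverbend} → 80
  ε (18, 7): covers {Northgate, Eastvale} → 130
Maximum coverage at β: 336 active users.

β, covering 336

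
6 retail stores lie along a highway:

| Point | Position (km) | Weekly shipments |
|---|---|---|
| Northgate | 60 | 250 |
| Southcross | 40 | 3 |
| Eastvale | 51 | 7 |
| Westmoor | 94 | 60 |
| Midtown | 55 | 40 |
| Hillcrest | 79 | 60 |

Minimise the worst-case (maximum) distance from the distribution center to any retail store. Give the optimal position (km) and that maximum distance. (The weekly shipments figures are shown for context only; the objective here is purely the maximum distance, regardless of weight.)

The 1-center on a line is the midpoint of the two extreme points: leftmost at 40, rightmost at 94.
Optimal location = (40 + 94)/2 = 67; maximum distance = (94 − 40)/2 = 27.

location 67, max distance 27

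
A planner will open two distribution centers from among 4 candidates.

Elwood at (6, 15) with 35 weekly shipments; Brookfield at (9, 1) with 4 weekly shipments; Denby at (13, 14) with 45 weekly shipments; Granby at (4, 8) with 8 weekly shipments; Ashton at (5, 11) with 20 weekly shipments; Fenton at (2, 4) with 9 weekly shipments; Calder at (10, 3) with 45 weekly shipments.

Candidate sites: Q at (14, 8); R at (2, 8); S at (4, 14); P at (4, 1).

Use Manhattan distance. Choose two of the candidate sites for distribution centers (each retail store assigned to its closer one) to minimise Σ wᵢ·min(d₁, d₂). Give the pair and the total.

{S, P}, total 1063

Evaluate every pair (each demand assigned to the nearer of the two):
  {S, P}: total = 1063
  {Q, S}: total = 1109
  {R, S}: total = 1283
  {Q, R}: total = 1325
  {Q, P}: total = 1541
  {R, P}: total = 1702
Best pair: {S, P} with total 1063.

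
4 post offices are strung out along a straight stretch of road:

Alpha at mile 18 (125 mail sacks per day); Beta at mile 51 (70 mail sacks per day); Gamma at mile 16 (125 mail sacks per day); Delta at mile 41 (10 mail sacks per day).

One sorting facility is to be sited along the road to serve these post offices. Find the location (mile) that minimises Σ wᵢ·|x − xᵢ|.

x = 18

For a sum of weighted absolute distances on a line, the optimum is the weighted median (not the mean). Total weight W = 330; half-weight = 165.
Sort by position and accumulate weight:
  mile 16 (Gamma, w=125) → cum 125
  mile 18 (Alpha, w=125) → cum 250  ≥ 165 → median here
  mile 41 (Delta, w=10) → cum 260
  mile 51 (Beta, w=70) → cum 330
Optimal location: mile 18.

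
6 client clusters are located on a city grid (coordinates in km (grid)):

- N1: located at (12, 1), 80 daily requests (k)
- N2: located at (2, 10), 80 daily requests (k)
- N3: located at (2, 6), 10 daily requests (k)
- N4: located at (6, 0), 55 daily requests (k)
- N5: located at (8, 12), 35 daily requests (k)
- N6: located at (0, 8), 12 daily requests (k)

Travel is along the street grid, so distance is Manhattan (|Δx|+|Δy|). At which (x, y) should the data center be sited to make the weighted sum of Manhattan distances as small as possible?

Manhattan distance separates: Σwᵢ(|x−xᵢ|+|y−yᵢ|) = Σwᵢ|x−xᵢ| + Σwᵢ|y−yᵢ|, so x and y are optimised independently as 1-D weighted medians.
Total weight W = 272; half = 136.
x-coordinate, sorted with cumulative weight:
  x=0 (N6, w=12) cum 12
  x=2 (N2, w=80) cum 92
  x=2 (N3, w=10) cum 102
  x=6 (N4, w=55) cum 157  ← median
  x=8 (N5, w=35) cum 192
  x=12 (N1, w=80) cum 272
⇒ x* = 6
y-coordinate, sorted with cumulative weight:
  y=0 (N4, w=55) cum 55
  y=1 (N1, w=80) cum 135
  y=6 (N3, w=10) cum 145  ← median
  y=8 (N6, w=12) cum 157
  y=10 (N2, w=80) cum 237
  y=12 (N5, w=35) cum 272
⇒ y* = 6

(6, 6)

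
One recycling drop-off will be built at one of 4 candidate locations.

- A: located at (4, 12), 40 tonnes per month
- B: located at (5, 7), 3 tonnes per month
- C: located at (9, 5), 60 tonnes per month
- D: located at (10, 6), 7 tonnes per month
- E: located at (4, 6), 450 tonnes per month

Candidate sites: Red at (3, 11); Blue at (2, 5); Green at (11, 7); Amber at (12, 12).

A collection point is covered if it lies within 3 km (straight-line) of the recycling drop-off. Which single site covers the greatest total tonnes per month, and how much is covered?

Coverage radius r = 3 km; a point is covered iff (Δx)²+(Δy)² ≤ 3² = 9.
  Red (3, 11): covers {A} → 40
  Blue (2, 5): covers {E} → 450
  Green (11, 7): covers {C, D} → 67
  Amber (12, 12): covers {none} → 0
Maximum coverage at Blue: 450 tonnes per month.

Blue, covering 450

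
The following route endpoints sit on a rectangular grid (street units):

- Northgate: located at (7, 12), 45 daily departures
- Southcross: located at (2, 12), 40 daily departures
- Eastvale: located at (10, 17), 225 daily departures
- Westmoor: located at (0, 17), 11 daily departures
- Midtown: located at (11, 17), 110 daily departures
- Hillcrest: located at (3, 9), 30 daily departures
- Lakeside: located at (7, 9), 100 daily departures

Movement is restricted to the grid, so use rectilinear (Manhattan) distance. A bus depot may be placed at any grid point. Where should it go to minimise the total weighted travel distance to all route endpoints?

(10, 17)

Manhattan distance separates: Σwᵢ(|x−xᵢ|+|y−yᵢ|) = Σwᵢ|x−xᵢ| + Σwᵢ|y−yᵢ|, so x and y are optimised independently as 1-D weighted medians.
Total weight W = 561; half = 280.5.
x-coordinate, sorted with cumulative weight:
  x=0 (Westmoor, w=11) cum 11
  x=2 (Southcross, w=40) cum 51
  x=3 (Hillcrest, w=30) cum 81
  x=7 (Northgate, w=45) cum 126
  x=7 (Lakeside, w=100) cum 226
  x=10 (Eastvale, w=225) cum 451  ← median
  x=11 (Midtown, w=110) cum 561
⇒ x* = 10
y-coordinate, sorted with cumulative weight:
  y=9 (Hillcrest, w=30) cum 30
  y=9 (Lakeside, w=100) cum 130
  y=12 (Northgate, w=45) cum 175
  y=12 (Southcross, w=40) cum 215
  y=17 (Eastvale, w=225) cum 440  ← median
  y=17 (Westmoor, w=11) cum 451
  y=17 (Midtown, w=110) cum 561
⇒ y* = 17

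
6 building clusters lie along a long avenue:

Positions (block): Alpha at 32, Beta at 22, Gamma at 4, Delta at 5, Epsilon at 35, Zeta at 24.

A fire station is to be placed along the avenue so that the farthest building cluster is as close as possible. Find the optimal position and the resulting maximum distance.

The 1-center on a line is the midpoint of the two extreme points: leftmost at 4, rightmost at 35.
Optimal location = (4 + 35)/2 = 19.5; maximum distance = (35 − 4)/2 = 15.5.

location 19.5, max distance 15.5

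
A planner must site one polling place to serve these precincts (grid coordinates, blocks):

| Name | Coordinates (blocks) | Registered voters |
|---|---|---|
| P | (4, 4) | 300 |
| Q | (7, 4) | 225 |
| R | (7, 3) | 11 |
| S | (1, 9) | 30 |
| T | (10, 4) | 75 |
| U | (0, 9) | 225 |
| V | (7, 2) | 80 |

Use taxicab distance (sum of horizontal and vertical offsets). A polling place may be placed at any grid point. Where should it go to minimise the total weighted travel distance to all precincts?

Manhattan distance separates: Σwᵢ(|x−xᵢ|+|y−yᵢ|) = Σwᵢ|x−xᵢ| + Σwᵢ|y−yᵢ|, so x and y are optimised independently as 1-D weighted medians.
Total weight W = 946; half = 473.
x-coordinate, sorted with cumulative weight:
  x=0 (U, w=225) cum 225
  x=1 (S, w=30) cum 255
  x=4 (P, w=300) cum 555  ← median
  x=7 (Q, w=225) cum 780
  x=7 (R, w=11) cum 791
  x=7 (V, w=80) cum 871
  x=10 (T, w=75) cum 946
⇒ x* = 4
y-coordinate, sorted with cumulative weight:
  y=2 (V, w=80) cum 80
  y=3 (R, w=11) cum 91
  y=4 (P, w=300) cum 391
  y=4 (Q, w=225) cum 616  ← median
  y=4 (T, w=75) cum 691
  y=9 (S, w=30) cum 721
  y=9 (U, w=225) cum 946
⇒ y* = 4

(4, 4)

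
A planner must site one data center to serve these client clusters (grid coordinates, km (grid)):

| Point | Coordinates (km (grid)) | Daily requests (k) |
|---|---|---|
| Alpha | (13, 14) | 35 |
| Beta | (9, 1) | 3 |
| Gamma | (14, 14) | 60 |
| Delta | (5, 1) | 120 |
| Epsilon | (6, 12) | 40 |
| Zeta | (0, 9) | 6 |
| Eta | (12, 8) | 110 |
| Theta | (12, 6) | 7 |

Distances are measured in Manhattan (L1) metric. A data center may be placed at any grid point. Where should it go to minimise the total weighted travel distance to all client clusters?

Manhattan distance separates: Σwᵢ(|x−xᵢ|+|y−yᵢ|) = Σwᵢ|x−xᵢ| + Σwᵢ|y−yᵢ|, so x and y are optimised independently as 1-D weighted medians.
Total weight W = 381; half = 190.5.
x-coordinate, sorted with cumulative weight:
  x=0 (Zeta, w=6) cum 6
  x=5 (Delta, w=120) cum 126
  x=6 (Epsilon, w=40) cum 166
  x=9 (Beta, w=3) cum 169
  x=12 (Eta, w=110) cum 279  ← median
  x=12 (Theta, w=7) cum 286
  x=13 (Alpha, w=35) cum 321
  x=14 (Gamma, w=60) cum 381
⇒ x* = 12
y-coordinate, sorted with cumulative weight:
  y=1 (Beta, w=3) cum 3
  y=1 (Delta, w=120) cum 123
  y=6 (Theta, w=7) cum 130
  y=8 (Eta, w=110) cum 240  ← median
  y=9 (Zeta, w=6) cum 246
  y=12 (Epsilon, w=40) cum 286
  y=14 (Alpha, w=35) cum 321
  y=14 (Gamma, w=60) cum 381
⇒ y* = 8

(12, 8)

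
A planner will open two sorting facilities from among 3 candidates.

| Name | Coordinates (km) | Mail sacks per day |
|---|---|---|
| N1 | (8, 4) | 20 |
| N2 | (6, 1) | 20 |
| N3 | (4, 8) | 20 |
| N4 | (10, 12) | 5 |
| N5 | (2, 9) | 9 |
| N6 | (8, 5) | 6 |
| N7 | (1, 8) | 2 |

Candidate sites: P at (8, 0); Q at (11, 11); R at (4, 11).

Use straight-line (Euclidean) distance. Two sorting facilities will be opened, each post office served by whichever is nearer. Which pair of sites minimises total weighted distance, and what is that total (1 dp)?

Evaluate every pair (each demand assigned to the nearer of the two):
  {P, R}: total = 279.1
  {P, Q}: total = 418.0
  {Q, R}: total = 497.5
Best pair: {P, R} with total 279.1.

{P, R}, total 279.1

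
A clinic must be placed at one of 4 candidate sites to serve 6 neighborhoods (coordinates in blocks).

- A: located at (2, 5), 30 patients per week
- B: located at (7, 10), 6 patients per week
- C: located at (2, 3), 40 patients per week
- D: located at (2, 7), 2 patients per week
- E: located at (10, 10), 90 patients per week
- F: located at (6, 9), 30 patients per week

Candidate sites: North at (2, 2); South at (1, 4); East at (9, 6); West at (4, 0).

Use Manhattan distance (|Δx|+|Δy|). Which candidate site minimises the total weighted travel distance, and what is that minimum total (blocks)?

East, total 1322 blocks

Total weighted distance at each candidate:
  North (2, 2): total = 1988
  South (1, 4): total = 1870
  East (9, 6): total = 1322
  West (4, 0): total = 2276
Minimum is at East with total 1322 blocks.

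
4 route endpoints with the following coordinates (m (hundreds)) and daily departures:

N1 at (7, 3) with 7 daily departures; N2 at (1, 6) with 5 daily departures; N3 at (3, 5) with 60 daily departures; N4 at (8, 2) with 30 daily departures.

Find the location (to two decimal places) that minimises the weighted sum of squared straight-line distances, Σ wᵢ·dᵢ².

The minimiser of Σwᵢ‖p−pᵢ‖² is the weighted centroid p* = (Σwᵢpᵢ)/(Σwᵢ).
Σwᵢ = 102.
Σwᵢxᵢ = 7·7 + 5·1 + 60·3 + 30·8 = 474.
Σwᵢyᵢ = 7·3 + 5·6 + 60·5 + 30·2 = 411.
x* = 474/102 = 4.65, y* = 411/102 = 4.03.

(4.65, 4.03)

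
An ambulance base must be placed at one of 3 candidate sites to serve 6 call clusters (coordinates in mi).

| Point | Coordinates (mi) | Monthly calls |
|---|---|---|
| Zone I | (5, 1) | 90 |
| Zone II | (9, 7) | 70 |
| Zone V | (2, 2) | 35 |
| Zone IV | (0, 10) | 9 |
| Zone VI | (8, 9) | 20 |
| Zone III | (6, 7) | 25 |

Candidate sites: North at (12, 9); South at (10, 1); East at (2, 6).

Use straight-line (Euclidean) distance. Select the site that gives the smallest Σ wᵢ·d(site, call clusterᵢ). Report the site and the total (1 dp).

Total weighted distance at each candidate:
  North (12, 9): total = 1982.8
  South (10, 1): total = 1624.3
  East (2, 6): total = 1437.3
Minimum is at East with total 1437.3 mi.

East, total 1437.3 mi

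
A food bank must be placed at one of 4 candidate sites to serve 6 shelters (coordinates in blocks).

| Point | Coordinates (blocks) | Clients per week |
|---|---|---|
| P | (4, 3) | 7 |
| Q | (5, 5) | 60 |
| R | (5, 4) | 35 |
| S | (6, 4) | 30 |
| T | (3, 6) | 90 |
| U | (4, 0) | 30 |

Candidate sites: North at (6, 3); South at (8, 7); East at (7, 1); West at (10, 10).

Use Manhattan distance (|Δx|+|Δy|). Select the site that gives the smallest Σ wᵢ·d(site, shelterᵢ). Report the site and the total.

Total weighted distance at each candidate:
  North (6, 3): total = 984
  South (8, 7): total = 1586
  East (7, 1): total = 1620
  West (10, 10): total = 2846
Minimum is at North with total 984 blocks.

North, total 984 blocks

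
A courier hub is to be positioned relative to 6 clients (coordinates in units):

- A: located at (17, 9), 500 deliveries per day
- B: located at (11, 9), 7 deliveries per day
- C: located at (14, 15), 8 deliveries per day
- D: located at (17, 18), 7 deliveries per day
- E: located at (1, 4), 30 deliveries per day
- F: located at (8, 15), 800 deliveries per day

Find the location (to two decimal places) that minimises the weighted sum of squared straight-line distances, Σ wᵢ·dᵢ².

The minimiser of Σwᵢ‖p−pᵢ‖² is the weighted centroid p* = (Σwᵢpᵢ)/(Σwᵢ).
Σwᵢ = 1352.
Σwᵢxᵢ = 500·17 + 7·11 + 8·14 + 7·17 + 30·1 + 800·8 = 15238.
Σwᵢyᵢ = 500·9 + 7·9 + 8·15 + 7·18 + 30·4 + 800·15 = 16929.
x* = 15238/1352 = 11.27, y* = 16929/1352 = 12.52.

(11.27, 12.52)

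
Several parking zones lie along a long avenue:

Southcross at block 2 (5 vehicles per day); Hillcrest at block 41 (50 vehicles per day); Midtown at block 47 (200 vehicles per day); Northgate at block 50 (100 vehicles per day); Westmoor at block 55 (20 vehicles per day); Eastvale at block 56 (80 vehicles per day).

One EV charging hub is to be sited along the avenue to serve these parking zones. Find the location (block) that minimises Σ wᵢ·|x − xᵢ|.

x = 47

For a sum of weighted absolute distances on a line, the optimum is the weighted median (not the mean). Total weight W = 455; half-weight = 227.5.
Sort by position and accumulate weight:
  block 2 (Southcross, w=5) → cum 5
  block 41 (Hillcrest, w=50) → cum 55
  block 47 (Midtown, w=200) → cum 255  ≥ 227.5 → median here
  block 50 (Northgate, w=100) → cum 355
  block 55 (Westmoor, w=20) → cum 375
  block 56 (Eastvale, w=80) → cum 455
Optimal location: block 47.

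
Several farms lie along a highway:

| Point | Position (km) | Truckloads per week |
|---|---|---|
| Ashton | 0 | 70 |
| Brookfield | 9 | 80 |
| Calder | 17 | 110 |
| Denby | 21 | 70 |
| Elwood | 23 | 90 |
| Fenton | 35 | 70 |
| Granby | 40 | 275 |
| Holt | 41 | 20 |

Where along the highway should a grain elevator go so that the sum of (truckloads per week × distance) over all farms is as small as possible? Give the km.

x = 23

For a sum of weighted absolute distances on a line, the optimum is the weighted median (not the mean). Total weight W = 785; half-weight = 392.5.
Sort by position and accumulate weight:
  km 0 (Ashton, w=70) → cum 70
  km 9 (Brookfield, w=80) → cum 150
  km 17 (Calder, w=110) → cum 260
  km 21 (Denby, w=70) → cum 330
  km 23 (Elwood, w=90) → cum 420  ≥ 392.5 → median here
  km 35 (Fenton, w=70) → cum 490
  km 40 (Granby, w=275) → cum 765
  km 41 (Holt, w=20) → cum 785
Optimal location: km 23.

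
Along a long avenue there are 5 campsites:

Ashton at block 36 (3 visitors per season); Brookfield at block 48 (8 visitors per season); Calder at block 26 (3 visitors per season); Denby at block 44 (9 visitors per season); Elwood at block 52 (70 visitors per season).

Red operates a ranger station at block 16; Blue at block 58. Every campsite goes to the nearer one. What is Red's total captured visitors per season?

6

The indifferent point is the midpoint (16+58)/2 = 37; campsites left of it (closer to Red at 16) go to Red, those right go to Blue.
  Calder at 26 (w=3) → Red
  Ashton at 36 (w=3) → Red
  Denby at 44 (w=9) → Blue
  Brookfield at 48 (w=8) → Blue
  Elwood at 52 (w=70) → Blue
Red captures 6; Blue captures 87.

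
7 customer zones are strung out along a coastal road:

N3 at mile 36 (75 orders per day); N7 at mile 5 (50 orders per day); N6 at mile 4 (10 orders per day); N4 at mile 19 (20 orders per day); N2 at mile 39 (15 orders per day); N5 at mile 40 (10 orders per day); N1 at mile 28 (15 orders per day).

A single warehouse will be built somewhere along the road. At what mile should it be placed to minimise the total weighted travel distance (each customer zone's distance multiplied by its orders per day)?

x = 36

For a sum of weighted absolute distances on a line, the optimum is the weighted median (not the mean). Total weight W = 195; half-weight = 97.5.
Sort by position and accumulate weight:
  mile 4 (N6, w=10) → cum 10
  mile 5 (N7, w=50) → cum 60
  mile 19 (N4, w=20) → cum 80
  mile 28 (N1, w=15) → cum 95
  mile 36 (N3, w=75) → cum 170  ≥ 97.5 → median here
  mile 39 (N2, w=15) → cum 185
  mile 40 (N5, w=10) → cum 195
Optimal location: mile 36.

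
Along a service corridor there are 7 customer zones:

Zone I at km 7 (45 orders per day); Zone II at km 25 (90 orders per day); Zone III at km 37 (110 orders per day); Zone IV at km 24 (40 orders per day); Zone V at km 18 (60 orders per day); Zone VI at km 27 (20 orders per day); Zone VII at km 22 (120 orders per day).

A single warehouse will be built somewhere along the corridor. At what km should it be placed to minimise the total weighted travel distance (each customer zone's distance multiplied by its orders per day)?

For a sum of weighted absolute distances on a line, the optimum is the weighted median (not the mean). Total weight W = 485; half-weight = 242.5.
Sort by position and accumulate weight:
  km 7 (Zone I, w=45) → cum 45
  km 18 (Zone V, w=60) → cum 105
  km 22 (Zone VII, w=120) → cum 225
  km 24 (Zone IV, w=40) → cum 265  ≥ 242.5 → median here
  km 25 (Zone II, w=90) → cum 355
  km 27 (Zone VI, w=20) → cum 375
  km 37 (Zone III, w=110) → cum 485
Optimal location: km 24.

x = 24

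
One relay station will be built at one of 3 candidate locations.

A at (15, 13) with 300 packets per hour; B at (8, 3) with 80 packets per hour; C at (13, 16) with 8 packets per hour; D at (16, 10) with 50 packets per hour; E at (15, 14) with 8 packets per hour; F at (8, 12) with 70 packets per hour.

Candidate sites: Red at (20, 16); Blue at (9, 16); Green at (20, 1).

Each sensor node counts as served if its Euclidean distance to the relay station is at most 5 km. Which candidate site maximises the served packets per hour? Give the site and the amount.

Blue, covering 78

Coverage radius r = 5 km; a point is covered iff (Δx)²+(Δy)² ≤ 5² = 25.
  Red (20, 16): covers {none} → 0
  Blue (9, 16): covers {C, F} → 78
  Green (20, 1): covers {none} → 0
Maximum coverage at Blue: 78 packets per hour.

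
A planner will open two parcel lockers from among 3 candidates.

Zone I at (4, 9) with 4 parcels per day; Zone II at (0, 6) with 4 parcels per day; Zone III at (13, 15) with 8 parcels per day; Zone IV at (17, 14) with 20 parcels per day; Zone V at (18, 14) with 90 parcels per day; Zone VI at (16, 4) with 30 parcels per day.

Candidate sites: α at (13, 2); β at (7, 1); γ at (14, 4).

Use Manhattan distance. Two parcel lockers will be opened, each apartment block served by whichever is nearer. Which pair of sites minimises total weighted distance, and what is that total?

Evaluate every pair (each demand assigned to the nearer of the two):
  {β, γ}: total = 1768
  {α, γ}: total = 1800
  {α, β}: total = 2196
Best pair: {β, γ} with total 1768.

{β, γ}, total 1768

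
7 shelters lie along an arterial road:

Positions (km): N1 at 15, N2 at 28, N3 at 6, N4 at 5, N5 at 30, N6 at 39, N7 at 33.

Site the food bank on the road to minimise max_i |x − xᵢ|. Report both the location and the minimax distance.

The 1-center on a line is the midpoint of the two extreme points: leftmost at 5, rightmost at 39.
Optimal location = (5 + 39)/2 = 22; maximum distance = (39 − 5)/2 = 17.

location 22, max distance 17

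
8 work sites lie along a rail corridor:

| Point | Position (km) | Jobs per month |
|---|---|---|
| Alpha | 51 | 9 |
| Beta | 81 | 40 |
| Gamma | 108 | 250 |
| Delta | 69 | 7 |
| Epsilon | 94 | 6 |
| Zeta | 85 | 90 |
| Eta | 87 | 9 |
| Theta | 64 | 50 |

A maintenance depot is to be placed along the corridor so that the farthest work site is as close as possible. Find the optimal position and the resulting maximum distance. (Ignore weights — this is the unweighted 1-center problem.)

The 1-center on a line is the midpoint of the two extreme points: leftmost at 51, rightmost at 108.
Optimal location = (51 + 108)/2 = 79.5; maximum distance = (108 − 51)/2 = 28.5.

location 79.5, max distance 28.5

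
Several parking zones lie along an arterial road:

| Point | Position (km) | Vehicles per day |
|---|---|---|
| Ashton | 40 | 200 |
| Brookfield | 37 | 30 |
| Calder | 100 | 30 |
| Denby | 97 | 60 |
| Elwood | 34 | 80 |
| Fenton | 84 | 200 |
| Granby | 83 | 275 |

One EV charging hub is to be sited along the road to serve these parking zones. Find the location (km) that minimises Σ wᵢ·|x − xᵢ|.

x = 83

For a sum of weighted absolute distances on a line, the optimum is the weighted median (not the mean). Total weight W = 875; half-weight = 437.5.
Sort by position and accumulate weight:
  km 34 (Elwood, w=80) → cum 80
  km 37 (Brookfield, w=30) → cum 110
  km 40 (Ashton, w=200) → cum 310
  km 83 (Granby, w=275) → cum 585  ≥ 437.5 → median here
  km 84 (Fenton, w=200) → cum 785
  km 97 (Denby, w=60) → cum 845
  km 100 (Calder, w=30) → cum 875
Optimal location: km 83.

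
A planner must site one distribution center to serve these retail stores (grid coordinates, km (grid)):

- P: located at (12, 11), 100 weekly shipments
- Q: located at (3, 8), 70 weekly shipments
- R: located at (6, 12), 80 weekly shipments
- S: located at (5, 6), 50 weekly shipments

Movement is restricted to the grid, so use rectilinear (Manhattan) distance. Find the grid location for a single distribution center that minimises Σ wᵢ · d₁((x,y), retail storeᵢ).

(6, 11)

Manhattan distance separates: Σwᵢ(|x−xᵢ|+|y−yᵢ|) = Σwᵢ|x−xᵢ| + Σwᵢ|y−yᵢ|, so x and y are optimised independently as 1-D weighted medians.
Total weight W = 300; half = 150.
x-coordinate, sorted with cumulative weight:
  x=3 (Q, w=70) cum 70
  x=5 (S, w=50) cum 120
  x=6 (R, w=80) cum 200  ← median
  x=12 (P, w=100) cum 300
⇒ x* = 6
y-coordinate, sorted with cumulative weight:
  y=6 (S, w=50) cum 50
  y=8 (Q, w=70) cum 120
  y=11 (P, w=100) cum 220  ← median
  y=12 (R, w=80) cum 300
⇒ y* = 11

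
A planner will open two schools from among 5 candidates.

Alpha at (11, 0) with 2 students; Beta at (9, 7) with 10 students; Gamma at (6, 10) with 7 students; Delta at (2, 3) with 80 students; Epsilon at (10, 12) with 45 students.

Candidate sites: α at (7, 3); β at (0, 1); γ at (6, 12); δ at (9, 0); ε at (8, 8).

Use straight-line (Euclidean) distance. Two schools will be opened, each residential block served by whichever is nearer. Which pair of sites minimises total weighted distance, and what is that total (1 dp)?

Evaluate every pair (each demand assigned to the nearer of the two):
  {β, ε}: total = 478.5
  {β, γ}: total = 500.7
  {α, ε}: total = 645.2
  {α, γ}: total = 648.7
  {α, β}: total = 757.4
  {δ, ε}: total = 848.4
  {γ, ε}: total = 850.1
  {γ, δ}: total = 865.6
  {β, δ}: total = 915.2
  {α, δ}: total = 925.1
Best pair: {β, ε} with total 478.5.

{β, ε}, total 478.5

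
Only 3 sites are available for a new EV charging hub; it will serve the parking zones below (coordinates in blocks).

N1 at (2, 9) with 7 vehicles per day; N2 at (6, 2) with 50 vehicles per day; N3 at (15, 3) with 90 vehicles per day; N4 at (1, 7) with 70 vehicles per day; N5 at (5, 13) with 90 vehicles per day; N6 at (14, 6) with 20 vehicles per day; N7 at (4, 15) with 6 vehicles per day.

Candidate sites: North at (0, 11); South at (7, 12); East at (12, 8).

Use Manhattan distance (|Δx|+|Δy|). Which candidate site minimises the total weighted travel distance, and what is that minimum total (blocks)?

Total weighted distance at each candidate:
  North (0, 11): total = 4256
  South (7, 12): total = 3472
  East (12, 8): total = 3487
Minimum is at South with total 3472 blocks.

South, total 3472 blocks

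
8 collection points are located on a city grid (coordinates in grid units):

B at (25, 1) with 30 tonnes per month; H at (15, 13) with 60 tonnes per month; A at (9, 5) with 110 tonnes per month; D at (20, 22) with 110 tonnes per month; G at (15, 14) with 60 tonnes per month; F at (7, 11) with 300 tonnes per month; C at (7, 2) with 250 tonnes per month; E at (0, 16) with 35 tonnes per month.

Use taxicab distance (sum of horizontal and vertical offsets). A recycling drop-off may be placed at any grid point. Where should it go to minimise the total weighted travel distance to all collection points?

(7, 11)

Manhattan distance separates: Σwᵢ(|x−xᵢ|+|y−yᵢ|) = Σwᵢ|x−xᵢ| + Σwᵢ|y−yᵢ|, so x and y are optimised independently as 1-D weighted medians.
Total weight W = 955; half = 477.5.
x-coordinate, sorted with cumulative weight:
  x=0 (E, w=35) cum 35
  x=7 (F, w=300) cum 335
  x=7 (C, w=250) cum 585  ← median
  x=9 (A, w=110) cum 695
  x=15 (H, w=60) cum 755
  x=15 (G, w=60) cum 815
  x=20 (D, w=110) cum 925
  x=25 (B, w=30) cum 955
⇒ x* = 7
y-coordinate, sorted with cumulative weight:
  y=1 (B, w=30) cum 30
  y=2 (C, w=250) cum 280
  y=5 (A, w=110) cum 390
  y=11 (F, w=300) cum 690  ← median
  y=13 (H, w=60) cum 750
  y=14 (G, w=60) cum 810
  y=16 (E, w=35) cum 845
  y=22 (D, w=110) cum 955
⇒ y* = 11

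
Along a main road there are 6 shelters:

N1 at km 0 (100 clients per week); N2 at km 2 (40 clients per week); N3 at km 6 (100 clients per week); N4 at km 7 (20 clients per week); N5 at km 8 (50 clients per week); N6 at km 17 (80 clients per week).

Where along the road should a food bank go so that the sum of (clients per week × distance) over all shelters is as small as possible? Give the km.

For a sum of weighted absolute distances on a line, the optimum is the weighted median (not the mean). Total weight W = 390; half-weight = 195.
Sort by position and accumulate weight:
  km 0 (N1, w=100) → cum 100
  km 2 (N2, w=40) → cum 140
  km 6 (N3, w=100) → cum 240  ≥ 195 → median here
  km 7 (N4, w=20) → cum 260
  km 8 (N5, w=50) → cum 310
  km 17 (N6, w=80) → cum 390
Optimal location: km 6.

x = 6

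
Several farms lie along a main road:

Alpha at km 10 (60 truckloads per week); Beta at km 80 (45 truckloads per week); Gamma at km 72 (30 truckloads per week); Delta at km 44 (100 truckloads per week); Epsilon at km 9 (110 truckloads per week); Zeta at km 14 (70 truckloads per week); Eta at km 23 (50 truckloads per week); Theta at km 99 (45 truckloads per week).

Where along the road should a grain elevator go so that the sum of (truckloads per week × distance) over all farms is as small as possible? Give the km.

For a sum of weighted absolute distances on a line, the optimum is the weighted median (not the mean). Total weight W = 510; half-weight = 255.
Sort by position and accumulate weight:
  km 9 (Epsilon, w=110) → cum 110
  km 10 (Alpha, w=60) → cum 170
  km 14 (Zeta, w=70) → cum 240
  km 23 (Eta, w=50) → cum 290  ≥ 255 → median here
  km 44 (Delta, w=100) → cum 390
  km 72 (Gamma, w=30) → cum 420
  km 80 (Beta, w=45) → cum 465
  km 99 (Theta, w=45) → cum 510
Optimal location: km 23.

x = 23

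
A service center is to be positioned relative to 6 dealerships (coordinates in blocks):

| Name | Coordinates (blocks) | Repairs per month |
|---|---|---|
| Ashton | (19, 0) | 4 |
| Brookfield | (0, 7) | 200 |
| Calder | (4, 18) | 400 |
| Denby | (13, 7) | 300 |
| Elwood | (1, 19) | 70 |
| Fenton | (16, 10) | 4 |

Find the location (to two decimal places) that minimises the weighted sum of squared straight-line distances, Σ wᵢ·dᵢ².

(5.84, 12.34)

The minimiser of Σwᵢ‖p−pᵢ‖² is the weighted centroid p* = (Σwᵢpᵢ)/(Σwᵢ).
Σwᵢ = 978.
Σwᵢxᵢ = 4·19 + 200·0 + 400·4 + 300·13 + 70·1 + 4·16 = 5710.
Σwᵢyᵢ = 4·0 + 200·7 + 400·18 + 300·7 + 70·19 + 4·10 = 12070.
x* = 5710/978 = 5.84, y* = 12070/978 = 12.34.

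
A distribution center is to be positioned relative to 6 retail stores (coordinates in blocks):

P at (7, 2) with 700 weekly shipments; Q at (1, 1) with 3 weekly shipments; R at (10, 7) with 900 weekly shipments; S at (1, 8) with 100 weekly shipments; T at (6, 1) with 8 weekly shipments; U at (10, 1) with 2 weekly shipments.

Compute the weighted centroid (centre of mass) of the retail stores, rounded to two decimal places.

The minimiser of Σwᵢ‖p−pᵢ‖² is the weighted centroid p* = (Σwᵢpᵢ)/(Σwᵢ).
Σwᵢ = 1713.
Σwᵢxᵢ = 700·7 + 3·1 + 900·10 + 100·1 + 8·6 + 2·10 = 14071.
Σwᵢyᵢ = 700·2 + 3·1 + 900·7 + 100·8 + 8·1 + 2·1 = 8513.
x* = 14071/1713 = 8.21, y* = 8513/1713 = 4.97.

(8.21, 4.97)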